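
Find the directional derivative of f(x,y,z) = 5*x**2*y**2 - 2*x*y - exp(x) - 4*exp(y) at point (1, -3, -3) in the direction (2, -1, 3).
sqrt(14)*(-exp(4) + 2 + 112*exp(3))*exp(-3)/7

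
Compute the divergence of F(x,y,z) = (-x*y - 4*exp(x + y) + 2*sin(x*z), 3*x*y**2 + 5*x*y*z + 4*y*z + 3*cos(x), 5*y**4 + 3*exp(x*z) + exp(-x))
6*x*y + 5*x*z + 3*x*exp(x*z) - y + 2*z*cos(x*z) + 4*z - 4*exp(x + y)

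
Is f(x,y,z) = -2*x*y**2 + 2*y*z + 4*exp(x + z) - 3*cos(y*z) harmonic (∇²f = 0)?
No, ∇²f = -4*x + 3*y**2*cos(y*z) + 3*z**2*cos(y*z) + 8*exp(x + z)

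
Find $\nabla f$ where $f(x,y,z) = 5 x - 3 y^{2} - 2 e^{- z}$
(5, -6*y, 2*exp(-z))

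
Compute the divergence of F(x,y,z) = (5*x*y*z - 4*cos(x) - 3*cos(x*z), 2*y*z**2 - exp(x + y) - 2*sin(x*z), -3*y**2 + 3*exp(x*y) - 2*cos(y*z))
5*y*z + 2*y*sin(y*z) + 2*z**2 + 3*z*sin(x*z) - exp(x + y) + 4*sin(x)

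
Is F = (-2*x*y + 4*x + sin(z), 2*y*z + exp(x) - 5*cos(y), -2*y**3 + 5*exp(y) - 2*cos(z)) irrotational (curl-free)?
No, ∇×F = (-6*y**2 - 2*y + 5*exp(y), cos(z), 2*x + exp(x))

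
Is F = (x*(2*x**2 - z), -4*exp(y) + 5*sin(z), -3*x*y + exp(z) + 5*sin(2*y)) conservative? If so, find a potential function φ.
No, ∇×F = (-3*x + 10*cos(2*y) - 5*cos(z), -x + 3*y, 0) ≠ 0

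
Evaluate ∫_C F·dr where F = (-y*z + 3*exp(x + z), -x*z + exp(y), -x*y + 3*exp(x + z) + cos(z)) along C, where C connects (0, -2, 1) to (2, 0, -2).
-3*E - sin(2) - sin(1) - exp(-2) + 4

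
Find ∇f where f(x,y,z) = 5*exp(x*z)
(5*z*exp(x*z), 0, 5*x*exp(x*z))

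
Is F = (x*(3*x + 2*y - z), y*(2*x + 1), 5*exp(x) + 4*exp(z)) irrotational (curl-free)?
No, ∇×F = (0, -x - 5*exp(x), -2*x + 2*y)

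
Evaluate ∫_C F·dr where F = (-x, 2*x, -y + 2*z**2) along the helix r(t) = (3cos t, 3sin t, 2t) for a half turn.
-12 + 9*pi + 16*pi**3/3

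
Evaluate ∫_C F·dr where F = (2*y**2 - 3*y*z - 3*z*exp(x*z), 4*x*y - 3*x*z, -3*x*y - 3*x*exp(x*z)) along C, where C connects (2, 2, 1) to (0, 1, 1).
-7 + 3*exp(2)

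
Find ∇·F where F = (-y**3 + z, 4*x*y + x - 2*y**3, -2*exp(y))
4*x - 6*y**2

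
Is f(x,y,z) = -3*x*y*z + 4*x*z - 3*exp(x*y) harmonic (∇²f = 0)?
No, ∇²f = 3*(-x**2 - y**2)*exp(x*y)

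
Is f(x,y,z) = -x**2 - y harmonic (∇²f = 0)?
No, ∇²f = -2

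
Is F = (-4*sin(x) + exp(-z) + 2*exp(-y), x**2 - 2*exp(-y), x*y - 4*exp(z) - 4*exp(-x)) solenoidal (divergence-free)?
No, ∇·F = -4*exp(z) - 4*cos(x) + 2*exp(-y)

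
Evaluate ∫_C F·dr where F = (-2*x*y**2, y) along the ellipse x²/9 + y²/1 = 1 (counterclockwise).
0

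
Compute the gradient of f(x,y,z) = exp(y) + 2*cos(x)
(-2*sin(x), exp(y), 0)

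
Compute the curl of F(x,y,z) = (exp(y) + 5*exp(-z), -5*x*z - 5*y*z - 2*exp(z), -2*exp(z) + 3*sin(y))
(5*x + 5*y + 2*exp(z) + 3*cos(y), -5*exp(-z), -5*z - exp(y))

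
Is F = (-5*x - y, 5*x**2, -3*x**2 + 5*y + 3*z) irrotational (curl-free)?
No, ∇×F = (5, 6*x, 10*x + 1)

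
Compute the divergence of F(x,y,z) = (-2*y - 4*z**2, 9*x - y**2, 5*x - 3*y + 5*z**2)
-2*y + 10*z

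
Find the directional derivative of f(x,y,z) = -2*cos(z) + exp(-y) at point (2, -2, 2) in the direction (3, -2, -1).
sqrt(14)*(-sin(2) + exp(2))/7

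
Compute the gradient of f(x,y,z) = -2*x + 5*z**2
(-2, 0, 10*z)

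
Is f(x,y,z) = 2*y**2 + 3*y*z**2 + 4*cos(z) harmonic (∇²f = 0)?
No, ∇²f = 6*y - 4*cos(z) + 4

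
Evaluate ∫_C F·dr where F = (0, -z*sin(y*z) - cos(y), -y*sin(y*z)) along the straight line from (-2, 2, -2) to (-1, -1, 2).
sqrt(2)*sin(pi/4 + 2) - cos(4) + sin(1)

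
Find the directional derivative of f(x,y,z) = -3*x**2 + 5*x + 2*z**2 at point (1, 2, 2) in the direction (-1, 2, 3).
25*sqrt(14)/14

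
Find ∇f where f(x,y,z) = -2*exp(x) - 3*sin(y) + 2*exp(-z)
(-2*exp(x), -3*cos(y), -2*exp(-z))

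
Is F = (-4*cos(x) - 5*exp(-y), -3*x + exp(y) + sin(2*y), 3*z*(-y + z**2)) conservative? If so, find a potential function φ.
No, ∇×F = (-3*z, 0, -3 - 5*exp(-y)) ≠ 0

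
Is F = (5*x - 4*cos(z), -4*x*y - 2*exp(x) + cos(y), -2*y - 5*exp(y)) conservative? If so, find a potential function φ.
No, ∇×F = (-5*exp(y) - 2, 4*sin(z), -4*y - 2*exp(x)) ≠ 0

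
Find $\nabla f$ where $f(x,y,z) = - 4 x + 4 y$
(-4, 4, 0)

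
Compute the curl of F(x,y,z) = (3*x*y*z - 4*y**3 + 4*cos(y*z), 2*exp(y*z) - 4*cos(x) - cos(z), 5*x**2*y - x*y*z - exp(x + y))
(5*x**2 - x*z - 2*y*exp(y*z) - exp(x + y) - sin(z), -7*x*y + y*z - 4*y*sin(y*z) + exp(x + y), -3*x*z + 12*y**2 + 4*z*sin(y*z) + 4*sin(x))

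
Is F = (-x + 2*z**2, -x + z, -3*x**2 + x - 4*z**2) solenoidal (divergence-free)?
No, ∇·F = -8*z - 1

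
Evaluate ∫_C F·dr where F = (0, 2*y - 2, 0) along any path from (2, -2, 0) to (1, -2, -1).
0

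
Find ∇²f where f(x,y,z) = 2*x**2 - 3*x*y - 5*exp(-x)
4 - 5*exp(-x)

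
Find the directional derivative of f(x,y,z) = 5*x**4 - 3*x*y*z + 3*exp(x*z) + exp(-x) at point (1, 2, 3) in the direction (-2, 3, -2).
sqrt(17)*(-24*exp(4) - 19*E + 2)*exp(-1)/17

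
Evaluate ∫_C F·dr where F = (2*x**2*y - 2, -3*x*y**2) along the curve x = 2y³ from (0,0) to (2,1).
-1/5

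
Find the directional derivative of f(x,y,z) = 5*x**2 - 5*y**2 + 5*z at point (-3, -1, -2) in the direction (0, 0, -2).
-5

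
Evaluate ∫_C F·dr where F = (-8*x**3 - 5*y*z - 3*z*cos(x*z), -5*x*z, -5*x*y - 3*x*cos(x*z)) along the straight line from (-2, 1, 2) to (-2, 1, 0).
-20 - 3*sin(4)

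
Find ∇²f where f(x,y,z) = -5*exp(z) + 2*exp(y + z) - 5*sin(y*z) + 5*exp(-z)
5*y**2*sin(y*z) + 5*z**2*sin(y*z) - 5*exp(z) + 4*exp(y + z) + 5*exp(-z)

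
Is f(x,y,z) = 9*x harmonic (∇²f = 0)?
Yes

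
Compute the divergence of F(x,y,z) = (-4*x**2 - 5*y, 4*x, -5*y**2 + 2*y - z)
-8*x - 1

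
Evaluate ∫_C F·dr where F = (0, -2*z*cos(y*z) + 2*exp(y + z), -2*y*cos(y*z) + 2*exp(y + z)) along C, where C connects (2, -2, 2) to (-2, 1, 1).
-2 - 2*sin(1) - 2*sin(4) + 2*exp(2)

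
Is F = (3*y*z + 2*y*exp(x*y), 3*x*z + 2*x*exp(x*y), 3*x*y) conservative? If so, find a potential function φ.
Yes, F is conservative. φ = 3*x*y*z + 2*exp(x*y)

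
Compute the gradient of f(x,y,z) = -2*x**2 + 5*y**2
(-4*x, 10*y, 0)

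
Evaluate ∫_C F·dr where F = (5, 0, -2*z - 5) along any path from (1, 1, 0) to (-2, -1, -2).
-9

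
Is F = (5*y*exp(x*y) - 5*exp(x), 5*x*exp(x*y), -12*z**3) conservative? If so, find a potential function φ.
Yes, F is conservative. φ = -3*z**4 - 5*exp(x) + 5*exp(x*y)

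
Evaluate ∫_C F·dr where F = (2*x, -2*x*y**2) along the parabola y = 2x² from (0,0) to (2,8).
-4068/7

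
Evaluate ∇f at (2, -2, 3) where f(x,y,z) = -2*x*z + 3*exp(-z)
(-6, 0, -4 - 3*exp(-3))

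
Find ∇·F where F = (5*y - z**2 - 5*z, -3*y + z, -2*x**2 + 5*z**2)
10*z - 3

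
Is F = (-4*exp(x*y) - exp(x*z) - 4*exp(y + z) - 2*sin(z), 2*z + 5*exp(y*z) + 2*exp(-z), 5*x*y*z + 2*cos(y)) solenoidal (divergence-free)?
No, ∇·F = 5*x*y - 4*y*exp(x*y) - z*exp(x*z) + 5*z*exp(y*z)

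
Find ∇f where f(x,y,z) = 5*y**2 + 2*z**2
(0, 10*y, 4*z)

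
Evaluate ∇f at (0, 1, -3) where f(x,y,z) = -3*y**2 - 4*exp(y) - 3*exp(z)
(0, -4*E - 6, -3*exp(-3))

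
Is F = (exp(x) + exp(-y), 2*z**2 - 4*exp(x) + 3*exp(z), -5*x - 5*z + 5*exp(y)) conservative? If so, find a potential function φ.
No, ∇×F = (-4*z + 5*exp(y) - 3*exp(z), 5, -4*exp(x) + exp(-y)) ≠ 0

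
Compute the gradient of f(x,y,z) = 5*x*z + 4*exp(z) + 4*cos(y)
(5*z, -4*sin(y), 5*x + 4*exp(z))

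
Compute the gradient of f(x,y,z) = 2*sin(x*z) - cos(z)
(2*z*cos(x*z), 0, 2*x*cos(x*z) + sin(z))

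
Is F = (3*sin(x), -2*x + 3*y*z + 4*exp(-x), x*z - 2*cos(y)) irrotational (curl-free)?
No, ∇×F = (-3*y + 2*sin(y), -z, -2 - 4*exp(-x))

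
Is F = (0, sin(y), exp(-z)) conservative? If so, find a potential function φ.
Yes, F is conservative. φ = -cos(y) - exp(-z)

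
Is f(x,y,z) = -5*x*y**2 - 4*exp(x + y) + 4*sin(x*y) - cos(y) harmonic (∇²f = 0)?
No, ∇²f = -4*x**2*sin(x*y) - 10*x - 4*y**2*sin(x*y) - 8*exp(x + y) + cos(y)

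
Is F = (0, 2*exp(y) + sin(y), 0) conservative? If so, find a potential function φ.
Yes, F is conservative. φ = 2*exp(y) - cos(y)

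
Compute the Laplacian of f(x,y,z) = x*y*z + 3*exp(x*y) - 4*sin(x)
3*x**2*exp(x*y) + 3*y**2*exp(x*y) + 4*sin(x)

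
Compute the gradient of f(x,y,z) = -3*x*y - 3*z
(-3*y, -3*x, -3)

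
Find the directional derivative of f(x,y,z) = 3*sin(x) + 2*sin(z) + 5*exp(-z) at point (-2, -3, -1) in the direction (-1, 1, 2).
sqrt(6)*(-10*E - 3*cos(2) + 4*cos(1))/6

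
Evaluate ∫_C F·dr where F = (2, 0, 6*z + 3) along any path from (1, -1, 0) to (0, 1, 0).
-2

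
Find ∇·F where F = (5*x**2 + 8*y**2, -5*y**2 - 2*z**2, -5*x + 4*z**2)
10*x - 10*y + 8*z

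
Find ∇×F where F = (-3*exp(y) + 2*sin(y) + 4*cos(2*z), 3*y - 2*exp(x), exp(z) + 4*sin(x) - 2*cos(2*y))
(4*sin(2*y), -8*sin(2*z) - 4*cos(x), -2*exp(x) + 3*exp(y) - 2*cos(y))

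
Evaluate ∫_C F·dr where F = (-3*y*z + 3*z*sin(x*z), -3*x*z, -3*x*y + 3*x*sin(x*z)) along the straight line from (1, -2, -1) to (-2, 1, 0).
3*cos(1) + 3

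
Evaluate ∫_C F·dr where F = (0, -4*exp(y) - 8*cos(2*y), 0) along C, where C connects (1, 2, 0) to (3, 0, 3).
-4 + 4*sin(4) + 4*exp(2)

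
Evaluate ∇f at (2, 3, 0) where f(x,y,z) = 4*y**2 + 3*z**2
(0, 24, 0)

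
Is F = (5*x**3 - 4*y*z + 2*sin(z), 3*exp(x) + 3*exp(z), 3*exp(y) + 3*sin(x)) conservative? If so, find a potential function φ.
No, ∇×F = (3*exp(y) - 3*exp(z), -4*y - 3*cos(x) + 2*cos(z), 4*z + 3*exp(x)) ≠ 0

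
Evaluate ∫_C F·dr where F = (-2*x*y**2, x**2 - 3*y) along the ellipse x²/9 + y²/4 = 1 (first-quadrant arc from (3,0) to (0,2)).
24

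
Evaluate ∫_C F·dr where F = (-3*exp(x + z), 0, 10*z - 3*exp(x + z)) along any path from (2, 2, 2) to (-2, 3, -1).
-15 - 3*exp(-3) + 3*exp(4)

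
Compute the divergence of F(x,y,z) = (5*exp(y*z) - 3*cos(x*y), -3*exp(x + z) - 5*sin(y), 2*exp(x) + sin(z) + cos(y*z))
3*y*sin(x*y) - y*sin(y*z) - 5*cos(y) + cos(z)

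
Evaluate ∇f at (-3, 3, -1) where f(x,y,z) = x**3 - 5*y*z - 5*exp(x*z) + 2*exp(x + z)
(2*exp(-4) + 27 + 5*exp(3), 5, -15 + 2*exp(-4) + 15*exp(3))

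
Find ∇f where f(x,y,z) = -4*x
(-4, 0, 0)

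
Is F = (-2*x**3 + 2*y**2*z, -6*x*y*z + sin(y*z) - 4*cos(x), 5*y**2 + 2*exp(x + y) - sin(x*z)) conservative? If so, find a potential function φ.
No, ∇×F = (6*x*y - y*cos(y*z) + 10*y + 2*exp(x + y), 2*y**2 + z*cos(x*z) - 2*exp(x + y), -10*y*z + 4*sin(x)) ≠ 0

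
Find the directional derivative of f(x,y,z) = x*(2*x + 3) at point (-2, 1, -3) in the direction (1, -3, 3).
-5*sqrt(19)/19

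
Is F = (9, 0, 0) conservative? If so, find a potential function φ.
Yes, F is conservative. φ = 9*x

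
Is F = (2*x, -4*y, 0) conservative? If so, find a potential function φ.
Yes, F is conservative. φ = x**2 - 2*y**2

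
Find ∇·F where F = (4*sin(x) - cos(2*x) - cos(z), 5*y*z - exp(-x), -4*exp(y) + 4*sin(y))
5*z + 2*sin(2*x) + 4*cos(x)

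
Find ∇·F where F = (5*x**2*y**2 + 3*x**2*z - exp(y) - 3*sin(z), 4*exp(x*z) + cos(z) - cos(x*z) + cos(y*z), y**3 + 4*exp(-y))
10*x*y**2 + 6*x*z - z*sin(y*z)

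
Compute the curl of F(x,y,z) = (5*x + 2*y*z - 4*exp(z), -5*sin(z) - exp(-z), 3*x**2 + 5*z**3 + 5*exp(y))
(5*exp(y) + 5*cos(z) - exp(-z), -6*x + 2*y - 4*exp(z), -2*z)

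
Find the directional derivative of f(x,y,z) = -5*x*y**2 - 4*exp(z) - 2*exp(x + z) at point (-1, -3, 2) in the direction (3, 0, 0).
-45 - 2*E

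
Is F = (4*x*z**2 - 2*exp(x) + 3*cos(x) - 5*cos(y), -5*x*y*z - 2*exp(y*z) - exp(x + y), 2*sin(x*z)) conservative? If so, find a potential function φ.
No, ∇×F = (y*(5*x + 2*exp(y*z)), 2*z*(4*x - cos(x*z)), -5*y*z - exp(x + y) - 5*sin(y)) ≠ 0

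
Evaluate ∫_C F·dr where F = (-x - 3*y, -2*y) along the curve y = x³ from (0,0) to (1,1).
-9/4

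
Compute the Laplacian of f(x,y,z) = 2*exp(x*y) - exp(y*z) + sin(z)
2*x**2*exp(x*y) + 2*y**2*exp(x*y) - y**2*exp(y*z) - z**2*exp(y*z) - sin(z)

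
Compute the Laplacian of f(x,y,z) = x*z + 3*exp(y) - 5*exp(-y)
3*exp(y) - 5*exp(-y)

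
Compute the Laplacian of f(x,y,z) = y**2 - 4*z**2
-6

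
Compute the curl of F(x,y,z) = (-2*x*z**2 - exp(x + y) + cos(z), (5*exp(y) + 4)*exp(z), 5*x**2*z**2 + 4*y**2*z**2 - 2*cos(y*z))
(8*y*z**2 + 2*z*sin(y*z) - (5*exp(y) + 4)*exp(z), -10*x*z**2 - 4*x*z - sin(z), exp(x + y))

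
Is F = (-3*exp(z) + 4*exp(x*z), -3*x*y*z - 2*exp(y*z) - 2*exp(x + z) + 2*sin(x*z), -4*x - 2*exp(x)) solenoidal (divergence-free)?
No, ∇·F = z*(-3*x + 4*exp(x*z) - 2*exp(y*z))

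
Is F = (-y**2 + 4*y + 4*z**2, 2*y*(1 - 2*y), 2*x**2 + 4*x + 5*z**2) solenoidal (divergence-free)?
No, ∇·F = -8*y + 10*z + 2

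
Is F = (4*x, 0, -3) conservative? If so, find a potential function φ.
Yes, F is conservative. φ = 2*x**2 - 3*z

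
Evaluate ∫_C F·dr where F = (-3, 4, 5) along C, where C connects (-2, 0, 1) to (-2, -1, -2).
-19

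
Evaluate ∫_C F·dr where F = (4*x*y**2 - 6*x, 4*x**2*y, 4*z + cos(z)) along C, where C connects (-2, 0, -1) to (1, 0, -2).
-sin(2) + sin(1) + 15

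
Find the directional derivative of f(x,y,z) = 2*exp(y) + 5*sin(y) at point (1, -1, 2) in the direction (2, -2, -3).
-2*sqrt(17)*(2 + 5*E*cos(1))*exp(-1)/17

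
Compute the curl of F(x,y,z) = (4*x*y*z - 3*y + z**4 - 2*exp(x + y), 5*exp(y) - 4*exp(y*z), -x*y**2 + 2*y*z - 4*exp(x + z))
(-2*x*y + 4*y*exp(y*z) + 2*z, 4*x*y + y**2 + 4*z**3 + 4*exp(x + z), -4*x*z + 2*exp(x + y) + 3)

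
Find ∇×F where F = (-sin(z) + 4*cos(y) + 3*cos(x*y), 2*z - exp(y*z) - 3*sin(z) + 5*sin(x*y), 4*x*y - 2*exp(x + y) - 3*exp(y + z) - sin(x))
(4*x + y*exp(y*z) - 2*exp(x + y) - 3*exp(y + z) + 3*cos(z) - 2, -4*y + 2*exp(x + y) + cos(x) - cos(z), 3*x*sin(x*y) + 5*y*cos(x*y) + 4*sin(y))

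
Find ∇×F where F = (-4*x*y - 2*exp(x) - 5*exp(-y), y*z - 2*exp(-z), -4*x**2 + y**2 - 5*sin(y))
(y - 5*cos(y) - 2*exp(-z), 8*x, 4*x - 5*exp(-y))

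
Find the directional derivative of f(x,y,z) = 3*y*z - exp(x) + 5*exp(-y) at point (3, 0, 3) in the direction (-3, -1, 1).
sqrt(11)*(-4 + 3*exp(3))/11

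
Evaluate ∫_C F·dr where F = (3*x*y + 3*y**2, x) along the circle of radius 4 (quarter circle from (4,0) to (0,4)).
-192 + 4*pi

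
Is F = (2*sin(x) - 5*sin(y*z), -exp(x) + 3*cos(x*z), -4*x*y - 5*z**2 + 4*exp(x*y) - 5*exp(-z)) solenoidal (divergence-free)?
No, ∇·F = -10*z + 2*cos(x) + 5*exp(-z)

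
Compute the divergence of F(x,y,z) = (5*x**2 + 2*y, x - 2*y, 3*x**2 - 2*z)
10*x - 4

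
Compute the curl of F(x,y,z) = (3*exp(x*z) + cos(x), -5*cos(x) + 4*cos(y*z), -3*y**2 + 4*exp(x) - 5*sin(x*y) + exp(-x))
(-5*x*cos(x*y) + 4*y*sin(y*z) - 6*y, 3*x*exp(x*z) + 5*y*cos(x*y) - 4*exp(x) + exp(-x), 5*sin(x))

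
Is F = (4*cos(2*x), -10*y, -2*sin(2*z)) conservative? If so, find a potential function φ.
Yes, F is conservative. φ = -5*y**2 + 2*sin(2*x) + cos(2*z)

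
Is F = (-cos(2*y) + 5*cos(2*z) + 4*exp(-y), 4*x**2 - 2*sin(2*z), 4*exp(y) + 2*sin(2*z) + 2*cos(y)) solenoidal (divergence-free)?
No, ∇·F = 4*cos(2*z)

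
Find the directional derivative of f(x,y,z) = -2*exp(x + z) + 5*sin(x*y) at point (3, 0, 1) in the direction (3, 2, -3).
15*sqrt(22)/11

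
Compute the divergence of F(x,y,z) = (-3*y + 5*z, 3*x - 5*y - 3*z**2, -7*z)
-12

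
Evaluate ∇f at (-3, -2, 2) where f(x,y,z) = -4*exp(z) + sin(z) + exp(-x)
(-exp(3), 0, -4*exp(2) + cos(2))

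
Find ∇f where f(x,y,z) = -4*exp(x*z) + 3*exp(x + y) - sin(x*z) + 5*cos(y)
(-4*z*exp(x*z) - z*cos(x*z) + 3*exp(x + y), 3*exp(x + y) - 5*sin(y), -x*(4*exp(x*z) + cos(x*z)))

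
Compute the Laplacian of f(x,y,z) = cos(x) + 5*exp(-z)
-cos(x) + 5*exp(-z)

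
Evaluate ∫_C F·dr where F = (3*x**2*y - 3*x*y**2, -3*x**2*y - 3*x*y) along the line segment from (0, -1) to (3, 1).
-3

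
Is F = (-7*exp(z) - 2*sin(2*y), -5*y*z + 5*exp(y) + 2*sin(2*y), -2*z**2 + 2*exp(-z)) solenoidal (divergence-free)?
No, ∇·F = -9*z + 5*exp(y) + 4*cos(2*y) - 2*exp(-z)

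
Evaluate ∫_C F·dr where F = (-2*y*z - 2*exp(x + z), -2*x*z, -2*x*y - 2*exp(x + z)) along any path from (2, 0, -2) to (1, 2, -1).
4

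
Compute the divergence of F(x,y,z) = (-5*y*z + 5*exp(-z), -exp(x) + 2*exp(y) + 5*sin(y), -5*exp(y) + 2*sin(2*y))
2*exp(y) + 5*cos(y)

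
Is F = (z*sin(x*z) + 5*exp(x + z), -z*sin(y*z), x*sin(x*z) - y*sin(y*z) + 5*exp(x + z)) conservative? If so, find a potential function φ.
Yes, F is conservative. φ = 5*exp(x + z) - cos(x*z) + cos(y*z)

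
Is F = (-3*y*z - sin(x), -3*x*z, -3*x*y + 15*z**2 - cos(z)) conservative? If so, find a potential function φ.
Yes, F is conservative. φ = -3*x*y*z + 5*z**3 - sin(z) + cos(x)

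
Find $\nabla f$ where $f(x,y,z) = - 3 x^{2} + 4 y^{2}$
(-6*x, 8*y, 0)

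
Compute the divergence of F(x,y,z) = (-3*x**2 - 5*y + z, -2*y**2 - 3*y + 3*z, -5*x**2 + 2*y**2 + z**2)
-6*x - 4*y + 2*z - 3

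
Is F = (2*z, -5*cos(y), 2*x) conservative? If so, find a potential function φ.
Yes, F is conservative. φ = 2*x*z - 5*sin(y)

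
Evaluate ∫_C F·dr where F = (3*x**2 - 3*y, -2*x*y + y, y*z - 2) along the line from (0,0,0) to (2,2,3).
-4/3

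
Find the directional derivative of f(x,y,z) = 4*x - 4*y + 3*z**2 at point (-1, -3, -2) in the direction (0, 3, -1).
0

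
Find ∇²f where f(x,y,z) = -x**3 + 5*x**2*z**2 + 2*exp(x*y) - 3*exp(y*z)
2*x**2*exp(x*y) + 10*x**2 - 6*x + 2*y**2*exp(x*y) - 3*y**2*exp(y*z) - 3*z**2*exp(y*z) + 10*z**2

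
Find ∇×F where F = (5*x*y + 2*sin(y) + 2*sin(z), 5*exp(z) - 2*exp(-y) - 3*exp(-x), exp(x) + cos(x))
(-5*exp(z), -exp(x) + sin(x) + 2*cos(z), -5*x - 2*cos(y) + 3*exp(-x))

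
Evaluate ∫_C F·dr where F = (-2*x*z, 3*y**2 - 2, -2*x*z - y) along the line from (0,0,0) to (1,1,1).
-17/6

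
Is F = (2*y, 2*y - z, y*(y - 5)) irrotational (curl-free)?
No, ∇×F = (2*y - 4, 0, -2)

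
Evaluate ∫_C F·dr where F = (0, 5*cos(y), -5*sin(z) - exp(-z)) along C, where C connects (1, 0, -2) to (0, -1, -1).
-exp(2) + 5*sqrt(2)*cos(pi/4 + 1) - 5*cos(2) + E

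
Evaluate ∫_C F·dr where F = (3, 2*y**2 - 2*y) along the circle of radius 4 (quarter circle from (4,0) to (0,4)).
44/3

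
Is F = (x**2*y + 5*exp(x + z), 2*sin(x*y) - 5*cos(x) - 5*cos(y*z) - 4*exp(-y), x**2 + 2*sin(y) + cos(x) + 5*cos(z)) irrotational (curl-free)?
No, ∇×F = (-5*y*sin(y*z) + 2*cos(y), -2*x + 5*exp(x + z) + sin(x), -x**2 + 2*y*cos(x*y) + 5*sin(x))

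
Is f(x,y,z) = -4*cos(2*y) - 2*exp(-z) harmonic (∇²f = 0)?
No, ∇²f = 16*cos(2*y) - 2*exp(-z)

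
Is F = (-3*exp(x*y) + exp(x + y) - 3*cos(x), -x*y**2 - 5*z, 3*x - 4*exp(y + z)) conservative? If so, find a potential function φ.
No, ∇×F = (5 - 4*exp(y + z), -3, 3*x*exp(x*y) - y**2 - exp(x + y)) ≠ 0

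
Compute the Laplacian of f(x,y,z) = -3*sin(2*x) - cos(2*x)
12*sin(2*x) + 4*cos(2*x)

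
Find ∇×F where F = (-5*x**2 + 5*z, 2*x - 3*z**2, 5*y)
(6*z + 5, 5, 2)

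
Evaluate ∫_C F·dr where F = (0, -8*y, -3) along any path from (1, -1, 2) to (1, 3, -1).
-23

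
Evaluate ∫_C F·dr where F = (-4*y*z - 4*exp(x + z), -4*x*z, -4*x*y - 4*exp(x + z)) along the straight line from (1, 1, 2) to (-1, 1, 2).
-4*E + 16 + 4*exp(3)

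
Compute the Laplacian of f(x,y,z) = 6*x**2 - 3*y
12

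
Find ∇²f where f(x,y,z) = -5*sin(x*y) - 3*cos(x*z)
5*x**2*sin(x*y) + 3*x**2*cos(x*z) + 5*y**2*sin(x*y) + 3*z**2*cos(x*z)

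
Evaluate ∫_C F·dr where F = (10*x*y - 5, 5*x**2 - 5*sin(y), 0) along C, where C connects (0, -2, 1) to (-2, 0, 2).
15 - 5*cos(2)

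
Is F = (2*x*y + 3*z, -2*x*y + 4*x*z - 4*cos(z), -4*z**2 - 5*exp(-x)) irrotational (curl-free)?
No, ∇×F = (-4*x - 4*sin(z), 3 - 5*exp(-x), -2*x - 2*y + 4*z)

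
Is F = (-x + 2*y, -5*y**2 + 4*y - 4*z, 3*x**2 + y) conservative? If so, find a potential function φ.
No, ∇×F = (5, -6*x, -2) ≠ 0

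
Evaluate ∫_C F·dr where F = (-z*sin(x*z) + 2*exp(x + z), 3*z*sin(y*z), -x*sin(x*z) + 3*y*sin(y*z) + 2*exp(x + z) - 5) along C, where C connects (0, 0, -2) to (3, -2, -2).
-2*exp(-2) + cos(6) - 3*cos(4) + 2 + 2*E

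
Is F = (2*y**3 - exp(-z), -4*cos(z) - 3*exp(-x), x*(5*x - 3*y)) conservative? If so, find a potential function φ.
No, ∇×F = (-3*x - 4*sin(z), -10*x + 3*y + exp(-z), -6*y**2 + 3*exp(-x)) ≠ 0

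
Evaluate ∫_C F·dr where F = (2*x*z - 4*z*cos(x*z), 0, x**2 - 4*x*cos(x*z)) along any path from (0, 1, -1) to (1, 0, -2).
-2 + 4*sin(2)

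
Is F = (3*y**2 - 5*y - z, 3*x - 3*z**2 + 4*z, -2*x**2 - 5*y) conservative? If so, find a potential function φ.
No, ∇×F = (6*z - 9, 4*x - 1, 8 - 6*y) ≠ 0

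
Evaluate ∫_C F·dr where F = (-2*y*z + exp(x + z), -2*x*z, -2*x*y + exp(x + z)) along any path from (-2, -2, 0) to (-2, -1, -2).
-exp(-2) + exp(-4) + 8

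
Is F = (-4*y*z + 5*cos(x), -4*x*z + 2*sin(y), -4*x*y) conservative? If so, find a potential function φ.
Yes, F is conservative. φ = -4*x*y*z + 5*sin(x) - 2*cos(y)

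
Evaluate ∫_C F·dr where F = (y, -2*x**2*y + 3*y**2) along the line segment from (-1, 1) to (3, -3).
-72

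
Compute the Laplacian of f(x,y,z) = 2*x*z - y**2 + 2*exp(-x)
-2 + 2*exp(-x)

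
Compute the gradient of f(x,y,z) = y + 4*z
(0, 1, 4)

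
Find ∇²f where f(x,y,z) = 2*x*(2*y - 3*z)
0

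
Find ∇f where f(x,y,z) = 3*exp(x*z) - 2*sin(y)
(3*z*exp(x*z), -2*cos(y), 3*x*exp(x*z))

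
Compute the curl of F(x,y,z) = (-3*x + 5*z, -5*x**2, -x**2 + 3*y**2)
(6*y, 2*x + 5, -10*x)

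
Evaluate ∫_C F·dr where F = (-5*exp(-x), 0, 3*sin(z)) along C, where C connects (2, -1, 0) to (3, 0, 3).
-5*exp(-2) + 5*exp(-3) - 3*cos(3) + 3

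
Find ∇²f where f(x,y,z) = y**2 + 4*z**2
10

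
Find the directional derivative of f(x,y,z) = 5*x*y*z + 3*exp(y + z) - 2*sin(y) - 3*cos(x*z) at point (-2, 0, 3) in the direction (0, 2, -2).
-sqrt(2)*(3*sin(6) + 16)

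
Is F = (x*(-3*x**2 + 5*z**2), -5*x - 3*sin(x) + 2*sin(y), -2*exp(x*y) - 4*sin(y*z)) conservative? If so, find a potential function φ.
No, ∇×F = (-2*x*exp(x*y) - 4*z*cos(y*z), 10*x*z + 2*y*exp(x*y), -3*cos(x) - 5) ≠ 0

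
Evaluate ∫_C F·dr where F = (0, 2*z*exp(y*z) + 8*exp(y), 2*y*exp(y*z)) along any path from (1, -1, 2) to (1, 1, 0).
-8*exp(-1) - 2*exp(-2) + 2 + 8*E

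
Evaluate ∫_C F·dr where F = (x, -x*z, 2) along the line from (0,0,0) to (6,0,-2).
14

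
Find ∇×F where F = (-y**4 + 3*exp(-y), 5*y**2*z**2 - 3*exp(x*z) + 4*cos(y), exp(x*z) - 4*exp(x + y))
(3*x*exp(x*z) - 10*y**2*z - 4*exp(x + y), -z*exp(x*z) + 4*exp(x + y), 4*y**3 - 3*z*exp(x*z) + 3*exp(-y))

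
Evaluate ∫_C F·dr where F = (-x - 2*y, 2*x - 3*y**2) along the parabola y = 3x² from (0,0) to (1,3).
-51/2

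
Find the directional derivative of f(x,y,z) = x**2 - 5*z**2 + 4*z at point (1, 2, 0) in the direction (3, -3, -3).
-2*sqrt(3)/3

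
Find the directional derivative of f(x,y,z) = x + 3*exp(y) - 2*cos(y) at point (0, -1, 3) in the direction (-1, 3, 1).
sqrt(11)*(-6*E*sin(1) - E + 9)*exp(-1)/11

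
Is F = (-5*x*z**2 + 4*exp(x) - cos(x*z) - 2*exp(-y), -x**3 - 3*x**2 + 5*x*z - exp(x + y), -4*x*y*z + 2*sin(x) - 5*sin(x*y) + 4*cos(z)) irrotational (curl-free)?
No, ∇×F = (-x*(4*z + 5*cos(x*y) + 5), -10*x*z + x*sin(x*z) + 4*y*z + 5*y*cos(x*y) - 2*cos(x), -3*x**2 - 6*x + 5*z - exp(x + y) - 2*exp(-y))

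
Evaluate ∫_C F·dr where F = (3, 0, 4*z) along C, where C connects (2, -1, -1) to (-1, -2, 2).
-3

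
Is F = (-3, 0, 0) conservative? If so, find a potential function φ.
Yes, F is conservative. φ = -3*x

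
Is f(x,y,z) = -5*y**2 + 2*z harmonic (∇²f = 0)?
No, ∇²f = -10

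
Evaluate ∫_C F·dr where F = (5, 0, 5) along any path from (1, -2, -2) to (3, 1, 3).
35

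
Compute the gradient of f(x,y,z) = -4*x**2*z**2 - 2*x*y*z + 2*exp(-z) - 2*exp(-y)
(2*z*(-4*x*z - y), -2*x*z + 2*exp(-y), -8*x**2*z - 2*x*y - 2*exp(-z))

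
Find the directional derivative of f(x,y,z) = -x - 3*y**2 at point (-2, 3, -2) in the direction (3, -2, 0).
33*sqrt(13)/13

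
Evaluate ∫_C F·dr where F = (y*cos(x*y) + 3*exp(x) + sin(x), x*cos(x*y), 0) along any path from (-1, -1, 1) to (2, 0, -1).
-3*exp(-1) + sqrt(2)*cos(pi/4 + 1) - cos(2) + 3*exp(2)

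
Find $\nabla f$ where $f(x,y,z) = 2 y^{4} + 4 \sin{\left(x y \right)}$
(4*y*cos(x*y), 4*x*cos(x*y) + 8*y**3, 0)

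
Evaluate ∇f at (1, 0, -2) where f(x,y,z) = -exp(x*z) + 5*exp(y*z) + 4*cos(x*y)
(2*exp(-2), -10, -exp(-2))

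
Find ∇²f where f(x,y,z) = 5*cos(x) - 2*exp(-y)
-5*cos(x) - 2*exp(-y)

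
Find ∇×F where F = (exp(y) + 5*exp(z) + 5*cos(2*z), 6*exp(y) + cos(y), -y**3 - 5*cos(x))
(-3*y**2, 5*exp(z) - 5*sin(x) - 10*sin(2*z), -exp(y))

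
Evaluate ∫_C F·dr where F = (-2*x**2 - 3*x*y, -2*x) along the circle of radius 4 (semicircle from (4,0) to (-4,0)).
256/3 - 16*pi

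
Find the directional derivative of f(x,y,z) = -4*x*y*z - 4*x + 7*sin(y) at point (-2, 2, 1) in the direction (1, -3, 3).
3*sqrt(19)*(4 - 7*cos(2))/19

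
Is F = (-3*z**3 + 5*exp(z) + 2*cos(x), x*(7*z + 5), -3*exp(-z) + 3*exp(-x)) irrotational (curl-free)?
No, ∇×F = (-7*x, -9*z**2 + 5*exp(z) + 3*exp(-x), 7*z + 5)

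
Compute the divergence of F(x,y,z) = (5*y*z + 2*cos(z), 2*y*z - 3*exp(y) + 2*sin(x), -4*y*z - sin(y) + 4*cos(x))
-4*y + 2*z - 3*exp(y)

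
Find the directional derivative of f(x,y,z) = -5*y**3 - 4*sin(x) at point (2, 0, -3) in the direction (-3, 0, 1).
6*sqrt(10)*cos(2)/5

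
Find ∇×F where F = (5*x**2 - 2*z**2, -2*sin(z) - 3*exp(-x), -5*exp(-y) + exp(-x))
(2*cos(z) + 5*exp(-y), -4*z + exp(-x), 3*exp(-x))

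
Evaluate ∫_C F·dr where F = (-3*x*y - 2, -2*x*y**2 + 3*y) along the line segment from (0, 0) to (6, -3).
381/2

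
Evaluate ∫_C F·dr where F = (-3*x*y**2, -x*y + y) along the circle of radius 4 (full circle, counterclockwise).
0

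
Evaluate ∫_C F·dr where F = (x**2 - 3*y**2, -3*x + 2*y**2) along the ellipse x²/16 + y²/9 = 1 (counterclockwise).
-36*pi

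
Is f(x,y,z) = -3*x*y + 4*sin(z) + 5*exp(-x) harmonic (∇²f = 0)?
No, ∇²f = -4*sin(z) + 5*exp(-x)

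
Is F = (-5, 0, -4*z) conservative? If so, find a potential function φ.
Yes, F is conservative. φ = -5*x - 2*z**2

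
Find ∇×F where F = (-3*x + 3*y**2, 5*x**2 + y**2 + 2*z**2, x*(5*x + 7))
(-4*z, -10*x - 7, 10*x - 6*y)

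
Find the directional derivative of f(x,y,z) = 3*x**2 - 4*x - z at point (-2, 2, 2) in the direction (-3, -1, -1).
49*sqrt(11)/11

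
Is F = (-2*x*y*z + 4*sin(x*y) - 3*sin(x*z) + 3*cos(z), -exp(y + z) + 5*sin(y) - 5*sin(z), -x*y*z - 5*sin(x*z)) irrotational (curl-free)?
No, ∇×F = (-x*z + exp(y + z) + 5*cos(z), -2*x*y - 3*x*cos(x*z) + y*z + 5*z*cos(x*z) - 3*sin(z), 2*x*(z - 2*cos(x*y)))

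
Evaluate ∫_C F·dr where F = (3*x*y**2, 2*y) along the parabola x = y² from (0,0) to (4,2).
68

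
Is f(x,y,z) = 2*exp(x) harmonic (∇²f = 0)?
No, ∇²f = 2*exp(x)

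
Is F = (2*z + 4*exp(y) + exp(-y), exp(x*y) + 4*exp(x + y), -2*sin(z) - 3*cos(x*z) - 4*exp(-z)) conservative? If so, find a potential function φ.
No, ∇×F = (0, -3*z*sin(x*z) + 2, y*exp(x*y) - 4*exp(y) + 4*exp(x + y) + exp(-y)) ≠ 0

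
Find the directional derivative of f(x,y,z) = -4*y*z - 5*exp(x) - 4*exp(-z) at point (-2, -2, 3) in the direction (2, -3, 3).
sqrt(22)*(-5*E + 6 + 30*exp(3))*exp(-3)/11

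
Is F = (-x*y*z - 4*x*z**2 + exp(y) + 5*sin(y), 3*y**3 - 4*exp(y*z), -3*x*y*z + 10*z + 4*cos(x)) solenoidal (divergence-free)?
No, ∇·F = -3*x*y + 9*y**2 - y*z - 4*z**2 - 4*z*exp(y*z) + 10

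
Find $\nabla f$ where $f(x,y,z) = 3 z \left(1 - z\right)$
(0, 0, 3 - 6*z)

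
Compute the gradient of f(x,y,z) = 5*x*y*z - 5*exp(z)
(5*y*z, 5*x*z, 5*x*y - 5*exp(z))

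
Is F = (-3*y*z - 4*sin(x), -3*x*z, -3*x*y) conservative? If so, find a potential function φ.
Yes, F is conservative. φ = -3*x*y*z + 4*cos(x)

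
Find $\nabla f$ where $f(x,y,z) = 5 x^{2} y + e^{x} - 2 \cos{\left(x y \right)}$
(10*x*y + 2*y*sin(x*y) + exp(x), x*(5*x + 2*sin(x*y)), 0)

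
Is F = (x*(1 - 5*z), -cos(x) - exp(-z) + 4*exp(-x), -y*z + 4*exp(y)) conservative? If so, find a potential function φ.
No, ∇×F = (-z + 4*exp(y) - exp(-z), -5*x, sin(x) - 4*exp(-x)) ≠ 0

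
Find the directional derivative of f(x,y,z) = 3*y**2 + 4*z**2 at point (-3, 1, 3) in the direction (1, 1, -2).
-7*sqrt(6)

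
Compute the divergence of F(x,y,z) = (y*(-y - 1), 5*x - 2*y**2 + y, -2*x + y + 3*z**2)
-4*y + 6*z + 1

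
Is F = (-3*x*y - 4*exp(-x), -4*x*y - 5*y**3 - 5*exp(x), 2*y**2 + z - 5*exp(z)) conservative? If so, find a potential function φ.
No, ∇×F = (4*y, 0, 3*x - 4*y - 5*exp(x)) ≠ 0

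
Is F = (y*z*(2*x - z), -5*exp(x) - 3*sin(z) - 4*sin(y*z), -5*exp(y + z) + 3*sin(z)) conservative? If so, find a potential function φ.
No, ∇×F = (4*y*cos(y*z) - 5*exp(y + z) + 3*cos(z), 2*y*(x - z), -z*(2*x - z) - 5*exp(x)) ≠ 0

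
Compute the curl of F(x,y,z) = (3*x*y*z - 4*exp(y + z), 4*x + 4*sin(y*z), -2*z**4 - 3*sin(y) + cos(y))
(-4*y*cos(y*z) - sin(y) - 3*cos(y), 3*x*y - 4*exp(y + z), -3*x*z + 4*exp(y + z) + 4)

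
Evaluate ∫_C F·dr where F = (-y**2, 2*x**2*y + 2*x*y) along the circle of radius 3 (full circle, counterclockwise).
0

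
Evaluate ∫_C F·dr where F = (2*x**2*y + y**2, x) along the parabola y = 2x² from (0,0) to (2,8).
928/15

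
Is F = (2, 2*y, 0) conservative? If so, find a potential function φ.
Yes, F is conservative. φ = 2*x + y**2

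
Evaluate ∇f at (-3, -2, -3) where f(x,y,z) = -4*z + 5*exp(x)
(5*exp(-3), 0, -4)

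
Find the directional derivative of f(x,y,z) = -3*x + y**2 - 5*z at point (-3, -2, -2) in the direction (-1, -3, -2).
25*sqrt(14)/14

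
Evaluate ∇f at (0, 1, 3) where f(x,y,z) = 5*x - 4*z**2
(5, 0, -24)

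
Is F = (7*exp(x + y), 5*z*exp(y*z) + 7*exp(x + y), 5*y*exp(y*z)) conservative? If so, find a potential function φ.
Yes, F is conservative. φ = 5*exp(y*z) + 7*exp(x + y)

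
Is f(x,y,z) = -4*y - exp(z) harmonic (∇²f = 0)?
No, ∇²f = -exp(z)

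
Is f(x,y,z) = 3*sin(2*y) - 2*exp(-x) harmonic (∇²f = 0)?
No, ∇²f = -12*sin(2*y) - 2*exp(-x)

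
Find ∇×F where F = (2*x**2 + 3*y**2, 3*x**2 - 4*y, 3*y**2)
(6*y, 0, 6*x - 6*y)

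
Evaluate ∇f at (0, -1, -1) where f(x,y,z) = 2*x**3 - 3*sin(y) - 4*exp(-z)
(0, -3*cos(1), 4*E)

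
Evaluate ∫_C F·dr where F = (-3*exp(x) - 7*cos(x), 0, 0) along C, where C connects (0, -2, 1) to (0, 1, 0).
0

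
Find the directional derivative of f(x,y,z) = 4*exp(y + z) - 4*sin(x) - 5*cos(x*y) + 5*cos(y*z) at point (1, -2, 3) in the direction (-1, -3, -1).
sqrt(11)*(-16*E + 4*cos(1) + 5*sin(2) - 35*sin(6))/11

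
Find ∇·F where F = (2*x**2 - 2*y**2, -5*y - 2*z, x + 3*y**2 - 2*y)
4*x - 5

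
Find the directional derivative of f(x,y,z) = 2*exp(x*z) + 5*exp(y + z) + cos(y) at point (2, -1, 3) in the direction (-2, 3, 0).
3*sqrt(13)*(-4*exp(6) + sin(1) + 5*exp(2))/13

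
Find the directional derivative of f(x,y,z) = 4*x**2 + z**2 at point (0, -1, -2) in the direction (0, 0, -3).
4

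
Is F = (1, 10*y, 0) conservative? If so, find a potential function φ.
Yes, F is conservative. φ = x + 5*y**2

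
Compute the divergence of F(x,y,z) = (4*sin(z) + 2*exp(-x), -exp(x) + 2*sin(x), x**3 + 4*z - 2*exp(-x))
4 - 2*exp(-x)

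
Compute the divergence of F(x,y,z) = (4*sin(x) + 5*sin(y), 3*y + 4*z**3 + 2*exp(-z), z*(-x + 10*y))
-x + 10*y + 4*cos(x) + 3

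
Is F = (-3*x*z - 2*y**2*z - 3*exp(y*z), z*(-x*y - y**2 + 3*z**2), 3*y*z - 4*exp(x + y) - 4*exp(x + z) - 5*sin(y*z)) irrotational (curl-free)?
No, ∇×F = (x*y + y**2 - 9*z**2 - 5*z*cos(y*z) + 3*z - 4*exp(x + y), -3*x - 2*y**2 - 3*y*exp(y*z) + 4*exp(x + y) + 4*exp(x + z), 3*z*(y + exp(y*z)))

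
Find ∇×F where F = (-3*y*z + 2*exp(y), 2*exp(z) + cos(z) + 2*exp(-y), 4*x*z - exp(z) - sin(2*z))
(-2*exp(z) + sin(z), -3*y - 4*z, 3*z - 2*exp(y))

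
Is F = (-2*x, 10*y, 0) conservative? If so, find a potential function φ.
Yes, F is conservative. φ = -x**2 + 5*y**2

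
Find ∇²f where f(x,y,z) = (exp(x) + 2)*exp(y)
2*(exp(x) + 1)*exp(y)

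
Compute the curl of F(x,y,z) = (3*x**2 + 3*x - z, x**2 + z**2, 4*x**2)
(-2*z, -8*x - 1, 2*x)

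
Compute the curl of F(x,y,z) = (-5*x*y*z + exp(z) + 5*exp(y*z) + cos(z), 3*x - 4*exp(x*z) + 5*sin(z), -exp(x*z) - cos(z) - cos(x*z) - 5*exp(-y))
(4*x*exp(x*z) - 5*cos(z) + 5*exp(-y), -5*x*y + 5*y*exp(y*z) + z*exp(x*z) - z*sin(x*z) + exp(z) - sin(z), 5*x*z - 4*z*exp(x*z) - 5*z*exp(y*z) + 3)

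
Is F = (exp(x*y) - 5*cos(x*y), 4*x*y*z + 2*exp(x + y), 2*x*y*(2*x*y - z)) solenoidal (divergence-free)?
No, ∇·F = -2*x*y + 4*x*z + y*exp(x*y) + 5*y*sin(x*y) + 2*exp(x + y)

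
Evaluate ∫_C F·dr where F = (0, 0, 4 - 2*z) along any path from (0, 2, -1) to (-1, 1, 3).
8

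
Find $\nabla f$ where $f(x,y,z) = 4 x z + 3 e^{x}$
(4*z + 3*exp(x), 0, 4*x)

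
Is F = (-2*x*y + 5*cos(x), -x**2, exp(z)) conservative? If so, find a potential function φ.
Yes, F is conservative. φ = -x**2*y + exp(z) + 5*sin(x)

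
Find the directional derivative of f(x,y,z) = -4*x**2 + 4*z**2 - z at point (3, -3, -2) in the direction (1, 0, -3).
27*sqrt(10)/10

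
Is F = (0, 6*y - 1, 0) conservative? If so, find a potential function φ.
Yes, F is conservative. φ = y*(3*y - 1)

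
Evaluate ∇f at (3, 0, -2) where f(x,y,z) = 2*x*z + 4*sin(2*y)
(-4, 8, 6)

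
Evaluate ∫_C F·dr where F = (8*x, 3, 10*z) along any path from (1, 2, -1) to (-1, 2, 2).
15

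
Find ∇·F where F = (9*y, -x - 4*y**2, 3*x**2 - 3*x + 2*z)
2 - 8*y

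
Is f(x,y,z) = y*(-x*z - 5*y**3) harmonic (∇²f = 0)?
No, ∇²f = -60*y**2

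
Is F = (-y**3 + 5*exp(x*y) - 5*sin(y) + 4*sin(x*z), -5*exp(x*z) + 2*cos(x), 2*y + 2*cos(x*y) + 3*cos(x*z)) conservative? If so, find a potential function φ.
No, ∇×F = (5*x*exp(x*z) - 2*x*sin(x*y) + 2, 4*x*cos(x*z) + 2*y*sin(x*y) + 3*z*sin(x*z), -5*x*exp(x*y) + 3*y**2 - 5*z*exp(x*z) - 2*sin(x) + 5*cos(y)) ≠ 0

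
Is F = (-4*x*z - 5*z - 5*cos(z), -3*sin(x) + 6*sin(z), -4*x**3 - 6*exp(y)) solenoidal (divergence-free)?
No, ∇·F = -4*z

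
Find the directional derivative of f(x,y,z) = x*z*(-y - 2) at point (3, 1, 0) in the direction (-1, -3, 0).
0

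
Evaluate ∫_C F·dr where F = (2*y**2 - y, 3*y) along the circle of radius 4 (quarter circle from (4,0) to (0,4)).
-184/3 + 4*pi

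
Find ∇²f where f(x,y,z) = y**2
2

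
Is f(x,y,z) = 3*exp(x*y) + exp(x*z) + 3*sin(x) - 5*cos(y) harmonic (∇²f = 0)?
No, ∇²f = 3*x**2*exp(x*y) + x**2*exp(x*z) + 3*y**2*exp(x*y) + z**2*exp(x*z) - 3*sin(x) + 5*cos(y)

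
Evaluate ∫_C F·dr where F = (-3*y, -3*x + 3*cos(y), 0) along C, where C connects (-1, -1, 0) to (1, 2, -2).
-3 + 3*sin(1) + 3*sin(2)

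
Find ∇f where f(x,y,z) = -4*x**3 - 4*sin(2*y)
(-12*x**2, -8*cos(2*y), 0)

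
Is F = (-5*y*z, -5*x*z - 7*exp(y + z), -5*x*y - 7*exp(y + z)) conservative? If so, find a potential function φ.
Yes, F is conservative. φ = -5*x*y*z - 7*exp(y + z)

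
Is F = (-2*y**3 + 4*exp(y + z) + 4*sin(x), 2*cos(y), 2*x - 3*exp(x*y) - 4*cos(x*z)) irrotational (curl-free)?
No, ∇×F = (-3*x*exp(x*y), 3*y*exp(x*y) - 4*z*sin(x*z) + 4*exp(y + z) - 2, 6*y**2 - 4*exp(y + z))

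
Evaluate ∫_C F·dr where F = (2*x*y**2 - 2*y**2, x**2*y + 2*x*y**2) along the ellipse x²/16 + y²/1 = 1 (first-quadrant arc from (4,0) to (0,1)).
4/3 + pi/2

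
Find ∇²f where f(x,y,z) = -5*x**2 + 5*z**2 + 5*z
0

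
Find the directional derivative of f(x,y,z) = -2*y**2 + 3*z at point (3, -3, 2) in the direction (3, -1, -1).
-15*sqrt(11)/11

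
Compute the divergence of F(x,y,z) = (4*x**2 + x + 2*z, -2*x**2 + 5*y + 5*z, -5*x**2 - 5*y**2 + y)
8*x + 6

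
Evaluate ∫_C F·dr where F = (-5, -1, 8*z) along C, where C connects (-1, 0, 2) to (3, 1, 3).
-1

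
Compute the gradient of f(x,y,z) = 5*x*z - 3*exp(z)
(5*z, 0, 5*x - 3*exp(z))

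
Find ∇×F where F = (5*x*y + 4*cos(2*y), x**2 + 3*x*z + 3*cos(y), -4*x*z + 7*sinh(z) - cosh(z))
(-3*x, 4*z, -3*x + 3*z + 8*sin(2*y))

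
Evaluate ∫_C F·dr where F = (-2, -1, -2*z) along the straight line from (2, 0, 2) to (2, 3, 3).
-8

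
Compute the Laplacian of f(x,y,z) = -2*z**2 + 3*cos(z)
-3*cos(z) - 4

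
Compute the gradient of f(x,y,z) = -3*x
(-3, 0, 0)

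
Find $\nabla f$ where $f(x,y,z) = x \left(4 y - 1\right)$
(4*y - 1, 4*x, 0)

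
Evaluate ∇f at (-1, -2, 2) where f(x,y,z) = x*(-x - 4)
(-2, 0, 0)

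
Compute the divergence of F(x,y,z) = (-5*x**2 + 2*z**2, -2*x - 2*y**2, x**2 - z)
-10*x - 4*y - 1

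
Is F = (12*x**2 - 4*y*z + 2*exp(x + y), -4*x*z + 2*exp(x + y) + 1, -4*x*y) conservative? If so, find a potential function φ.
Yes, F is conservative. φ = 4*x**3 - 4*x*y*z + y + 2*exp(x + y)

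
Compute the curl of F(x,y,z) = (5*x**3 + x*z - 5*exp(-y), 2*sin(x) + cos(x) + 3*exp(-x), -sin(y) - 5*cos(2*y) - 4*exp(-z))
((20*sin(y) - 1)*cos(y), x, -sin(x) + 2*cos(x) - 5*exp(-y) - 3*exp(-x))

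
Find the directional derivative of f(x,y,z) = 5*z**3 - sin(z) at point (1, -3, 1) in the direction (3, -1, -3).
3*sqrt(19)*(-15 + cos(1))/19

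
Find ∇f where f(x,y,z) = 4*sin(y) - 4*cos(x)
(4*sin(x), 4*cos(y), 0)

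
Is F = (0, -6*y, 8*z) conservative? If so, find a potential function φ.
Yes, F is conservative. φ = -3*y**2 + 4*z**2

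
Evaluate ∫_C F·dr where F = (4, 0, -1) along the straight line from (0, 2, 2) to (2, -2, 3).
7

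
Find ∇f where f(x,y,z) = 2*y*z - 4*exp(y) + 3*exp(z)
(0, 2*z - 4*exp(y), 2*y + 3*exp(z))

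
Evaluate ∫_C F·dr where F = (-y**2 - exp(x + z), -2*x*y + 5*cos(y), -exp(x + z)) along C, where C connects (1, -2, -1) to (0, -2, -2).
5 - exp(-2)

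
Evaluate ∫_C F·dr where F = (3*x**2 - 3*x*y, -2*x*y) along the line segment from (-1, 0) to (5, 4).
-30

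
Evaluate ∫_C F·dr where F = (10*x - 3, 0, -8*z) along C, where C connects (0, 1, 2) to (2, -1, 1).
26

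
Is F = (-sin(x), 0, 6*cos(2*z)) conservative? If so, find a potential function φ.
Yes, F is conservative. φ = 3*sin(2*z) + cos(x)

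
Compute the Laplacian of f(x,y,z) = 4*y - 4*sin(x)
4*sin(x)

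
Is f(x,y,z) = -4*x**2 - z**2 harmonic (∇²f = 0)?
No, ∇²f = -10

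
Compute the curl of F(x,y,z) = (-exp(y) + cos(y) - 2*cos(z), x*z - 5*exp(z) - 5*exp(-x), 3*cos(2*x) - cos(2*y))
(-x + 5*exp(z) + 2*sin(2*y), 6*sin(2*x) + 2*sin(z), z + exp(y) + sin(y) + 5*exp(-x))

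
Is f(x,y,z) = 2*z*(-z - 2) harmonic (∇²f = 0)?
No, ∇²f = -4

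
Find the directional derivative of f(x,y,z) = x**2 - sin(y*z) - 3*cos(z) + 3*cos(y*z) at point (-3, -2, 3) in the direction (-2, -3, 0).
3*sqrt(13)*(-9*sin(6) + 3*cos(6) + 4)/13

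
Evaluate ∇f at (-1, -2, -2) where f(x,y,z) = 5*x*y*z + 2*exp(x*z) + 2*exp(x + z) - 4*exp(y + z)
(-4*exp(2) + 2*exp(-3) + 20, 10 - 4*exp(-4), -2*exp(2) - 4*exp(-4) + 2*exp(-3) + 10)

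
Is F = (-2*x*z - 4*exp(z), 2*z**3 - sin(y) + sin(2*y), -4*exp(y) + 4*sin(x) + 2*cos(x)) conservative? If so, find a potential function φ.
No, ∇×F = (-6*z**2 - 4*exp(y), -2*x - 4*exp(z) + 2*sin(x) - 4*cos(x), 0) ≠ 0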